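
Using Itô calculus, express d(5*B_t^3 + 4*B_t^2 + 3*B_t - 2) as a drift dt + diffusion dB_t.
d(5*B_t^3 + 4*B_t^2 + 3*B_t - 2) = (15*B_t + 4) dt + (15*B_t^2 + 8*B_t + 3) dB_t

Itô's formula for f(B_t) gives d f(B_t) = f'(B_t) dB_t + (1/2) f''(B_t) dt. Compute derivatives of f(x) = 5*x^3 + 4*x^2 + 3*x - 2:
  f'(x)  = 15*x^2 + 8*x + 3
  f''(x) = 30*x + 8
Substitute x = B_t and multiply the f'' term by 1/2:
  drift     = (1/2) * (30*x + 8) evaluated at B_t = 15*B_t + 4
  diffusion = (15*x^2 + 8*x + 3) evaluated at B_t = 15*B_t^2 + 8*B_t + 3
Therefore d(5*B_t^3 + 4*B_t^2 + 3*B_t - 2) = (15*B_t + 4) dt + (15*B_t^2 + 8*B_t + 3) dB_t.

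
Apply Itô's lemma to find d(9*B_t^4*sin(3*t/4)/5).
d(9*B_t^4*sin(3*t/4)/5) = (27*B_t^2*(B_t^2*cos(3*t/4) + 8*sin(3*t/4))/20) dt + (36*B_t^3*sin(3*t/4)/5) dB_t

Itô's formula for f(t, x): d f(t, B_t) = (f_t + (1/2) f_xx) dt + f_x dB_t. Compute partials of f(t, x) = 9*x^4*sin(3*t/4)/5:
  f_t(t,x)  = 27*x^4*cos(3*t/4)/20
  f_x(t,x)  = 36*x^3*sin(3*t/4)/5
  f_xx(t,x) = 108*x^2*sin(3*t/4)/5
Assemble drift = f_t + (1/2) f_xx = 27*x^2*(x^2*cos(3*t/4) + 8*sin(3*t/4))/20 and diffusion = f_x = 36*x^3*sin(3*t/4)/5. Substituting x = B_t:
  d(9*B_t^4*sin(3*t/4)/5) = (27*B_t^2*(B_t^2*cos(3*t/4) + 8*sin(3*t/4))/20) dt + (36*B_t^3*sin(3*t/4)/5) dB_t.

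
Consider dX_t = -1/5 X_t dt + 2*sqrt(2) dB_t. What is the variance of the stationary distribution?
lim Var(X_t) = 20

The OU SDE dX = -theta X dt + sigma dB admits the integrating factor exp(theta t): d(exp(theta t) X_t) = sigma exp(theta t) dB_t. Integrating from 0 to t gives X_t = x_0 * exp(-theta t) + sigma * int_0^t exp(-theta (t-s)) dB_s for any initial x_0. The Itô integral has variance (by the Itô isometry) sigma^2 * int_0^t exp(-2 theta (t - s)) ds = sigma^2 * (1 - exp(-2 theta t)) / (2 theta), independent of x_0.
With theta = 1/5, sigma = 2*sqrt(2):
  Var(X_t) = (2*sqrt(2))^2 * (1 - exp(-2*1/5 t)) / (2 * 1/5) = 20 - 20*exp(-2*t/5).
As t -> infinity, exp(-2*1/5 t) -> 0, so the stationary variance is sigma^2 / (2 theta) = 20.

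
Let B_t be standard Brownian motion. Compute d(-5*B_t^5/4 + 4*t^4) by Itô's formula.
d(-5*B_t^5/4 + 4*t^4) = (-25*B_t^3/2 + 16*t^3) dt + (-25*B_t^4/4) dB_t

Itô's formula for f(t, x): d f(t, B_t) = (f_t + (1/2) f_xx) dt + f_x dB_t. Compute partials of f(t, x) = 4*t^4 - 5*x^5/4:
  f_t(t,x)  = 16*t^3
  f_x(t,x)  = -25*x^4/4
  f_xx(t,x) = -25*x^3
Assemble drift = f_t + (1/2) f_xx = 16*t^3 - 25*x^3/2 and diffusion = f_x = -25*x^4/4. Substituting x = B_t:
  d(-5*B_t^5/4 + 4*t^4) = (-25*B_t^3/2 + 16*t^3) dt + (-25*B_t^4/4) dB_t.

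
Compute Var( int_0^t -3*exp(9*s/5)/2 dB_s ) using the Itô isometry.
Var = 5*exp(18*t/5)/8 - 5/8

The Itô integral of a deterministic integrand f(s) has mean 0 because each increment f(s) * (B_{s+ds} - B_s) has mean 0. By the Itô isometry:
  Var( int_0^t f(s) dB_s ) = E[ (int_0^t f(s) dB_s)^2 ] = int_0^t f(s)^2 ds.
Here f(s) = -3*exp(9*s/5)/2, so f(s)^2 = 9*exp(18*s/5)/4. Integrate:
  int_0^t (9*exp(18*s/5)/4) ds = 5*exp(18*t/5)/8 - 5/8.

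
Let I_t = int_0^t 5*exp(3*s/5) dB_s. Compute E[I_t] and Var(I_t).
E[I_t] = 0; Var(I_t) = 125*exp(6*t/5)/6 - 125/6

The Itô integral of a deterministic integrand f(s) has mean 0 because each increment f(s) * (B_{s+ds} - B_s) has mean 0. By the Itô isometry:
  Var( int_0^t f(s) dB_s ) = E[ (int_0^t f(s) dB_s)^2 ] = int_0^t f(s)^2 ds.
Here f(s) = 5*exp(3*s/5), so f(s)^2 = 25*exp(6*s/5). Integrate:
  int_0^t (25*exp(6*s/5)) ds = 125*exp(6*t/5)/6 - 125/6.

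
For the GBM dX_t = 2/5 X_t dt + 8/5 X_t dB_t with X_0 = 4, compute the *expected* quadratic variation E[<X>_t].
E[<X>_t] = 256*exp(84*t/25)/21 - 256/21

<X>_t = int_0^t ((8/5) * X_s)^2 ds. Taking expectation inside the integral: E[<X>_t] = (8/5)^2 * int_0^t E[X_s^2] ds. For GBM, E[X_s^2] = x_0^2 * exp((2 mu + sigma^2) s). Integrating:
  E[<X>_t] = (8/5)^2 * 4^2 * (exp((2*(2/5) + (8/5)^2) t) - 1) / (2*(2/5) + (8/5)^2)
           = (8/5)^2 * 4^2 * (exp((84/25) t) - 1) / (84/25) = 256*exp(84*t/25)/21 - 256/21.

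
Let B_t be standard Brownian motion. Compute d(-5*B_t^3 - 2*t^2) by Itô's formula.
d(-5*B_t^3 - 2*t^2) = (-15*B_t - 4*t) dt + (-15*B_t^2) dB_t

Itô's formula for f(t, x): d f(t, B_t) = (f_t + (1/2) f_xx) dt + f_x dB_t. Compute partials of f(t, x) = -2*t^2 - 5*x^3:
  f_t(t,x)  = -4*t
  f_x(t,x)  = -15*x^2
  f_xx(t,x) = -30*x
Assemble drift = f_t + (1/2) f_xx = -4*t - 15*x and diffusion = f_x = -15*x^2. Substituting x = B_t:
  d(-5*B_t^3 - 2*t^2) = (-15*B_t - 4*t) dt + (-15*B_t^2) dB_t.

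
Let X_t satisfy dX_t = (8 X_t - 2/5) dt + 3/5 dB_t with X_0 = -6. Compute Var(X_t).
Var(X_t) = 9*exp(16*t)/400 - 9/400

The variance V(t) = Var(X_t) satisfies V'(t) = 2 a V(t) + c^2 with V(0) = 0 (drift coefficient is linear in X, diffusion is constant). With a = 8, c = 3/5, the solution is
  V(t) = (c^2 / (2 a)) * (exp(2 a t) - 1)
       = ((3/5)^2 / (2*8)) * (exp(16 t) - 1)
       = 9*exp(16*t)/400 - 9/400.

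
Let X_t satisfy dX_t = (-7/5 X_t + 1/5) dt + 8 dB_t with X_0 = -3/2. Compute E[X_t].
E[X_t] = 1/7 - 23*exp(-7*t/5)/14

Taking expectations and using E[dB_t] = 0, the mean m(t) = E[X_t] satisfies the ODE m'(t) = a m(t) + b with m(0) = x_0. With a = -7/5, b = 1/5, x_0 = -3/2, the solution is
  m(t) = x_0 * exp(a t) + (b/a) * (exp(a t) - 1)
       = (-3/2) * exp((-7/5) t) + ((1/5)/(-7/5)) * (exp((-7/5) t) - 1)
       = 1/7 - 23*exp(-7*t/5)/14.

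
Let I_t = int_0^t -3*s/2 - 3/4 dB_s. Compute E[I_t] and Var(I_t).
E[I_t] = 0; Var(I_t) = 3*t*(4*t^2 + 6*t + 3)/16

The Itô integral of a deterministic integrand f(s) has mean 0 because each increment f(s) * (B_{s+ds} - B_s) has mean 0. By the Itô isometry:
  Var( int_0^t f(s) dB_s ) = E[ (int_0^t f(s) dB_s)^2 ] = int_0^t f(s)^2 ds.
Here f(s) = -3*s/2 - 3/4, so f(s)^2 = 9*(2*s + 1)^2/16. Integrate:
  int_0^t (9*(2*s + 1)^2/16) ds = 3*t*(4*t^2 + 6*t + 3)/16.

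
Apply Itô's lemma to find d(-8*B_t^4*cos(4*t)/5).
d(-8*B_t^4*cos(4*t)/5) = (16*B_t^2*(2*B_t^2*sin(4*t) - 3*cos(4*t))/5) dt + (-32*B_t^3*cos(4*t)/5) dB_t

Itô's formula for f(t, x): d f(t, B_t) = (f_t + (1/2) f_xx) dt + f_x dB_t. Compute partials of f(t, x) = -8*x^4*cos(4*t)/5:
  f_t(t,x)  = 32*x^4*sin(4*t)/5
  f_x(t,x)  = -32*x^3*cos(4*t)/5
  f_xx(t,x) = -96*x^2*cos(4*t)/5
Assemble drift = f_t + (1/2) f_xx = 16*x^2*(2*x^2*sin(4*t) - 3*cos(4*t))/5 and diffusion = f_x = -32*x^3*cos(4*t)/5. Substituting x = B_t:
  d(-8*B_t^4*cos(4*t)/5) = (16*B_t^2*(2*B_t^2*sin(4*t) - 3*cos(4*t))/5) dt + (-32*B_t^3*cos(4*t)/5) dB_t.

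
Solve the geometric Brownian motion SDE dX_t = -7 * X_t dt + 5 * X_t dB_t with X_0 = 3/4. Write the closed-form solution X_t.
X_t = 3/4 * exp((-39/2) * t + (5) * B_t)

For GBM dX = mu X dt + sigma X dB with X_0 = x_0, apply Itô to Y = log X: dY = (mu - sigma^2/2) dt + sigma dB, so Y_t = log(x_0) + (mu - sigma^2/2) t + sigma B_t and hence X_t = x_0 * exp((mu - sigma^2/2) t + sigma B_t).
With mu = -7, sigma = 5, x_0 = 3/4, this gives:
  X_t = 3/4 * exp((-39/2) * t + (5) * B_t).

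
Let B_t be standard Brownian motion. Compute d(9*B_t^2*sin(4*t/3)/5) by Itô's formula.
d(9*B_t^2*sin(4*t/3)/5) = (12*B_t^2*cos(4*t/3)/5 + 9*sin(4*t/3)/5) dt + (18*B_t*sin(4*t/3)/5) dB_t

Itô's formula for f(t, x): d f(t, B_t) = (f_t + (1/2) f_xx) dt + f_x dB_t. Compute partials of f(t, x) = 9*x^2*sin(4*t/3)/5:
  f_t(t,x)  = 12*x^2*cos(4*t/3)/5
  f_x(t,x)  = 18*x*sin(4*t/3)/5
  f_xx(t,x) = 18*sin(4*t/3)/5
Assemble drift = f_t + (1/2) f_xx = 12*x^2*cos(4*t/3)/5 + 9*sin(4*t/3)/5 and diffusion = f_x = 18*x*sin(4*t/3)/5. Substituting x = B_t:
  d(9*B_t^2*sin(4*t/3)/5) = (12*B_t^2*cos(4*t/3)/5 + 9*sin(4*t/3)/5) dt + (18*B_t*sin(4*t/3)/5) dB_t.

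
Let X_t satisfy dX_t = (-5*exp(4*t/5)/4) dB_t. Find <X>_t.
<X>_t = 125*exp(8*t/5)/128 - 125/128

For an Itô process dX_t = a(t) dt + b(t) dB_t, the quadratic variation is <X>_t = int_0^t b(s)^2 ds (the drift term does not contribute). Here b(s) = -5*exp(4*s/5)/4, so
  b(s)^2 = 25*exp(8*s/5)/16.
Integrating from 0 to t:
  <X>_t = int_0^t (25*exp(8*s/5)/16) ds = 125*exp(8*t/5)/128 - 125/128.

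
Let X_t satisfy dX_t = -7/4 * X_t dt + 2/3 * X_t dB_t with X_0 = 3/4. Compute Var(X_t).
Var(X_t) = (9*exp(4*t/9) - 9)*exp(-7*t/2)/16

For GBM dX = mu X dt + sigma X dB with X_0 = x_0, apply Itô to Y = log X: dY = (mu - sigma^2/2) dt + sigma dB, so Y_t = log(x_0) + (mu - sigma^2/2) t + sigma B_t and hence X_t = x_0 * exp((mu - sigma^2/2) t + sigma B_t).
With mu = -7/4, sigma = 2/3, x_0 = 3/4, this gives:
  X_t = 3/4 * exp((-71/36) * t + (2/3) * B_t).
Since sigma*B_t ~ Normal(0, sigma^2 t), E[exp(sigma*B_t)] = exp(sigma^2 t / 2); so E[X_t] = x_0 * exp((mu - sigma^2/2) t) * exp(sigma^2 t / 2) = x_0 * exp(mu t) = 3*exp(-7*t/4)/4.
Var(X_t) = E[X_t^2] - (E[X_t])^2 = x_0^2 * exp(2 mu t) * (exp(sigma^2 t) - 1) = (9*exp(4*t/9) - 9)*exp(-7*t/2)/16.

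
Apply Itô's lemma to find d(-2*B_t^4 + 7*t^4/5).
d(-2*B_t^4 + 7*t^4/5) = (-12*B_t^2 + 28*t^3/5) dt + (-8*B_t^3) dB_t

Itô's formula for f(t, x): d f(t, B_t) = (f_t + (1/2) f_xx) dt + f_x dB_t. Compute partials of f(t, x) = 7*t^4/5 - 2*x^4:
  f_t(t,x)  = 28*t^3/5
  f_x(t,x)  = -8*x^3
  f_xx(t,x) = -24*x^2
Assemble drift = f_t + (1/2) f_xx = 28*t^3/5 - 12*x^2 and diffusion = f_x = -8*x^3. Substituting x = B_t:
  d(-2*B_t^4 + 7*t^4/5) = (-12*B_t^2 + 28*t^3/5) dt + (-8*B_t^3) dB_t.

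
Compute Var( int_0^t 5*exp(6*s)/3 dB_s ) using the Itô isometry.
Var = 25*exp(12*t)/108 - 25/108

The Itô integral of a deterministic integrand f(s) has mean 0 because each increment f(s) * (B_{s+ds} - B_s) has mean 0. By the Itô isometry:
  Var( int_0^t f(s) dB_s ) = E[ (int_0^t f(s) dB_s)^2 ] = int_0^t f(s)^2 ds.
Here f(s) = 5*exp(6*s)/3, so f(s)^2 = 25*exp(12*s)/9. Integrate:
  int_0^t (25*exp(12*s)/9) ds = 25*exp(12*t)/108 - 25/108.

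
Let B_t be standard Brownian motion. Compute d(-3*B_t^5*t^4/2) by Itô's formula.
d(-3*B_t^5*t^4/2) = (B_t^3*t^3*(-6*B_t^2 - 15*t)) dt + (-15*B_t^4*t^4/2) dB_t

Itô's formula for f(t, x): d f(t, B_t) = (f_t + (1/2) f_xx) dt + f_x dB_t. Compute partials of f(t, x) = -3*t^4*x^5/2:
  f_t(t,x)  = -6*t^3*x^5
  f_x(t,x)  = -15*t^4*x^4/2
  f_xx(t,x) = -30*t^4*x^3
Assemble drift = f_t + (1/2) f_xx = t^3*x^3*(-15*t - 6*x^2) and diffusion = f_x = -15*t^4*x^4/2. Substituting x = B_t:
  d(-3*B_t^5*t^4/2) = (B_t^3*t^3*(-6*B_t^2 - 15*t)) dt + (-15*B_t^4*t^4/2) dB_t.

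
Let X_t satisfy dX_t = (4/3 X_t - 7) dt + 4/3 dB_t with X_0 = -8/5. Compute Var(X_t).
Var(X_t) = 2*exp(8*t/3)/3 - 2/3

The variance V(t) = Var(X_t) satisfies V'(t) = 2 a V(t) + c^2 with V(0) = 0 (drift coefficient is linear in X, diffusion is constant). With a = 4/3, c = 4/3, the solution is
  V(t) = (c^2 / (2 a)) * (exp(2 a t) - 1)
       = ((4/3)^2 / (2*(4/3))) * (exp((8/3) t) - 1)
       = 2*exp(8*t/3)/3 - 2/3.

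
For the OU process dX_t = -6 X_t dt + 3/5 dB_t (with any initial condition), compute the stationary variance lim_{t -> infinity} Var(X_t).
lim Var(X_t) = 3/100

The OU SDE dX = -theta X dt + sigma dB admits the integrating factor exp(theta t): d(exp(theta t) X_t) = sigma exp(theta t) dB_t. Integrating from 0 to t gives X_t = x_0 * exp(-theta t) + sigma * int_0^t exp(-theta (t-s)) dB_s for any initial x_0. The Itô integral has variance (by the Itô isometry) sigma^2 * int_0^t exp(-2 theta (t - s)) ds = sigma^2 * (1 - exp(-2 theta t)) / (2 theta), independent of x_0.
With theta = 6, sigma = 3/5:
  Var(X_t) = (3/5)^2 * (1 - exp(-2*6 t)) / (2 * 6) = 3/100 - 3*exp(-12*t)/100.
As t -> infinity, exp(-2*6 t) -> 0, so the stationary variance is sigma^2 / (2 theta) = 3/100.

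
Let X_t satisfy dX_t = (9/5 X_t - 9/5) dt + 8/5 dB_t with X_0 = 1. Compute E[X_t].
E[X_t] = 1

Taking expectations and using E[dB_t] = 0, the mean m(t) = E[X_t] satisfies the ODE m'(t) = a m(t) + b with m(0) = x_0. With a = 9/5, b = -9/5, x_0 = 1, the solution is
  m(t) = x_0 * exp(a t) + (b/a) * (exp(a t) - 1)
       = 1 * exp((9/5) t) + ((-9/5)/(9/5)) * (exp((9/5) t) - 1)
       = 1.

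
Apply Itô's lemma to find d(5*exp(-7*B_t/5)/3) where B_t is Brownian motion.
d(5*exp(-7*B_t/5)/3) = (49*exp(-7*B_t/5)/30) dt + (-7*exp(-7*B_t/5)/3) dB_t

Itô's formula for f(B_t) gives d f(B_t) = f'(B_t) dB_t + (1/2) f''(B_t) dt. Compute derivatives of f(x) = 5*exp(-7*x/5)/3:
  f'(x)  = -7*exp(-7*x/5)/3
  f''(x) = 49*exp(-7*x/5)/15
Substitute x = B_t and multiply the f'' term by 1/2:
  drift     = (1/2) * (49*exp(-7*x/5)/15) evaluated at B_t = 49*exp(-7*B_t/5)/30
  diffusion = (-7*exp(-7*x/5)/3) evaluated at B_t = -7*exp(-7*B_t/5)/3
Therefore d(5*exp(-7*B_t/5)/3) = (49*exp(-7*B_t/5)/30) dt + (-7*exp(-7*B_t/5)/3) dB_t.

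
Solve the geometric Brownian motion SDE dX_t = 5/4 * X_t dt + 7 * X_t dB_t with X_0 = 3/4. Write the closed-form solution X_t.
X_t = 3/4 * exp((-93/4) * t + (7) * B_t)

For GBM dX = mu X dt + sigma X dB with X_0 = x_0, apply Itô to Y = log X: dY = (mu - sigma^2/2) dt + sigma dB, so Y_t = log(x_0) + (mu - sigma^2/2) t + sigma B_t and hence X_t = x_0 * exp((mu - sigma^2/2) t + sigma B_t).
With mu = 5/4, sigma = 7, x_0 = 3/4, this gives:
  X_t = 3/4 * exp((-93/4) * t + (7) * B_t).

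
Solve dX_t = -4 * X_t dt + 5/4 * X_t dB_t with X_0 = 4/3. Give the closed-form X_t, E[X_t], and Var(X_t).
X_t = 4/3 * exp((-153/32) t + (5/4) B_t); E[X_t] = 4*exp(-4*t)/3; Var(X_t) = (16*exp(25*t/16) - 16)*exp(-8*t)/9

For GBM dX = mu X dt + sigma X dB with X_0 = x_0, apply Itô to Y = log X: dY = (mu - sigma^2/2) dt + sigma dB, so Y_t = log(x_0) + (mu - sigma^2/2) t + sigma B_t and hence X_t = x_0 * exp((mu - sigma^2/2) t + sigma B_t).
With mu = -4, sigma = 5/4, x_0 = 4/3, this gives:
  X_t = 4/3 * exp((-153/32) * t + (5/4) * B_t).
Since sigma*B_t ~ Normal(0, sigma^2 t), E[exp(sigma*B_t)] = exp(sigma^2 t / 2); so E[X_t] = x_0 * exp((mu - sigma^2/2) t) * exp(sigma^2 t / 2) = x_0 * exp(mu t) = 4*exp(-4*t)/3.
Var(X_t) = E[X_t^2] - (E[X_t])^2 = x_0^2 * exp(2 mu t) * (exp(sigma^2 t) - 1) = (16*exp(25*t/16) - 16)*exp(-8*t)/9.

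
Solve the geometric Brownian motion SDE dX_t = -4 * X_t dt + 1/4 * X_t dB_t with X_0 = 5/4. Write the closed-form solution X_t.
X_t = 5/4 * exp((-129/32) * t + (1/4) * B_t)

For GBM dX = mu X dt + sigma X dB with X_0 = x_0, apply Itô to Y = log X: dY = (mu - sigma^2/2) dt + sigma dB, so Y_t = log(x_0) + (mu - sigma^2/2) t + sigma B_t and hence X_t = x_0 * exp((mu - sigma^2/2) t + sigma B_t).
With mu = -4, sigma = 1/4, x_0 = 5/4, this gives:
  X_t = 5/4 * exp((-129/32) * t + (1/4) * B_t).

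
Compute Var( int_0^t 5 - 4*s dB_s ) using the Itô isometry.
Var = t*(16*t^2 - 60*t + 75)/3

The Itô integral of a deterministic integrand f(s) has mean 0 because each increment f(s) * (B_{s+ds} - B_s) has mean 0. By the Itô isometry:
  Var( int_0^t f(s) dB_s ) = E[ (int_0^t f(s) dB_s)^2 ] = int_0^t f(s)^2 ds.
Here f(s) = 5 - 4*s, so f(s)^2 = (4*s - 5)^2. Integrate:
  int_0^t ((4*s - 5)^2) ds = t*(16*t^2 - 60*t + 75)/3.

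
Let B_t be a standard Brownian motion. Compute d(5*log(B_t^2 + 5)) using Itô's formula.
d(5*log(B_t^2 + 5)) = (5*(5 - B_t^2)/(B_t^2 + 5)^2) dt + (10*B_t/(B_t^2 + 5)) dB_t

Itô's formula for f(B_t) gives d f(B_t) = f'(B_t) dB_t + (1/2) f''(B_t) dt. Compute derivatives of f(x) = 5*log(x^2 + 5):
  f'(x)  = 10*x/(x^2 + 5)
  f''(x) = 10*(5 - x^2)/(x^2 + 5)^2
Substitute x = B_t and multiply the f'' term by 1/2:
  drift     = (1/2) * (10*(5 - x^2)/(x^2 + 5)^2) evaluated at B_t = 5*(5 - B_t^2)/(B_t^2 + 5)^2
  diffusion = (10*x/(x^2 + 5)) evaluated at B_t = 10*B_t/(B_t^2 + 5)
Therefore d(5*log(B_t^2 + 5)) = (5*(5 - B_t^2)/(B_t^2 + 5)^2) dt + (10*B_t/(B_t^2 + 5)) dB_t.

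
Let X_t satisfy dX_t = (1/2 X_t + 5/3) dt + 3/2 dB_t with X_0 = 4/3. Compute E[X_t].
E[X_t] = 14*exp(t/2)/3 - 10/3

Taking expectations and using E[dB_t] = 0, the mean m(t) = E[X_t] satisfies the ODE m'(t) = a m(t) + b with m(0) = x_0. With a = 1/2, b = 5/3, x_0 = 4/3, the solution is
  m(t) = x_0 * exp(a t) + (b/a) * (exp(a t) - 1)
       = (4/3) * exp((1/2) t) + ((5/3)/(1/2)) * (exp((1/2) t) - 1)
       = 14*exp(t/2)/3 - 10/3.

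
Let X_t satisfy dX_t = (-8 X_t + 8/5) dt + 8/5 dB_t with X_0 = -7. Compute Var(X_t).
Var(X_t) = 4/25 - 4*exp(-16*t)/25

The variance V(t) = Var(X_t) satisfies V'(t) = 2 a V(t) + c^2 with V(0) = 0 (drift coefficient is linear in X, diffusion is constant). With a = -8, c = 8/5, the solution is
  V(t) = (c^2 / (2 a)) * (exp(2 a t) - 1)
       = ((8/5)^2 / (2*(-8))) * (exp((-16) t) - 1)
       = 4/25 - 4*exp(-16*t)/25.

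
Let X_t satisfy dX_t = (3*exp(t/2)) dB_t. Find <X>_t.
<X>_t = 9*exp(t) - 9

For an Itô process dX_t = a(t) dt + b(t) dB_t, the quadratic variation is <X>_t = int_0^t b(s)^2 ds (the drift term does not contribute). Here b(s) = 3*exp(s/2), so
  b(s)^2 = 9*exp(s).
Integrating from 0 to t:
  <X>_t = int_0^t (9*exp(s)) ds = 9*exp(t) - 9.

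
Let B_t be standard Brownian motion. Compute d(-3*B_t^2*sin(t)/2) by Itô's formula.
d(-3*B_t^2*sin(t)/2) = (-3*B_t^2*cos(t)/2 - 3*sin(t)/2) dt + (-3*B_t*sin(t)) dB_t

Itô's formula for f(t, x): d f(t, B_t) = (f_t + (1/2) f_xx) dt + f_x dB_t. Compute partials of f(t, x) = -3*x^2*sin(t)/2:
  f_t(t,x)  = -3*x^2*cos(t)/2
  f_x(t,x)  = -3*x*sin(t)
  f_xx(t,x) = -3*sin(t)
Assemble drift = f_t + (1/2) f_xx = -3*x^2*cos(t)/2 - 3*sin(t)/2 and diffusion = f_x = -3*x*sin(t). Substituting x = B_t:
  d(-3*B_t^2*sin(t)/2) = (-3*B_t^2*cos(t)/2 - 3*sin(t)/2) dt + (-3*B_t*sin(t)) dB_t.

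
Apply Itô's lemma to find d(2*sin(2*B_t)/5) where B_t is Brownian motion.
d(2*sin(2*B_t)/5) = (-4*sin(2*B_t)/5) dt + (4*cos(2*B_t)/5) dB_t

Itô's formula for f(B_t) gives d f(B_t) = f'(B_t) dB_t + (1/2) f''(B_t) dt. Compute derivatives of f(x) = 2*sin(2*x)/5:
  f'(x)  = 4*cos(2*x)/5
  f''(x) = -8*sin(2*x)/5
Substitute x = B_t and multiply the f'' term by 1/2:
  drift     = (1/2) * (-8*sin(2*x)/5) evaluated at B_t = -4*sin(2*B_t)/5
  diffusion = (4*cos(2*x)/5) evaluated at B_t = 4*cos(2*B_t)/5
Therefore d(2*sin(2*B_t)/5) = (-4*sin(2*B_t)/5) dt + (4*cos(2*B_t)/5) dB_t.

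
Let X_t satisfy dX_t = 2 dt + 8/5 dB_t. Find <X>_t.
<X>_t = 64*t/25

For an Itô process dX_t = a(t) dt + b(t) dB_t, the quadratic variation is <X>_t = int_0^t b(s)^2 ds (the drift term does not contribute). Here b(s) = 8/5, so
  b(s)^2 = 64/25.
Integrating from 0 to t:
  <X>_t = int_0^t (64/25) ds = 64*t/25.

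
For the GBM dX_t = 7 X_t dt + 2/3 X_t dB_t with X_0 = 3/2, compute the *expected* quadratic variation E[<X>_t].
E[<X>_t] = 9*exp(130*t/9)/130 - 9/130

<X>_t = int_0^t ((2/3) * X_s)^2 ds. Taking expectation inside the integral: E[<X>_t] = (2/3)^2 * int_0^t E[X_s^2] ds. For GBM, E[X_s^2] = x_0^2 * exp((2 mu + sigma^2) s). Integrating:
  E[<X>_t] = (2/3)^2 * (3/2)^2 * (exp((2*7 + (2/3)^2) t) - 1) / (2*7 + (2/3)^2)
           = (2/3)^2 * (3/2)^2 * (exp((130/9) t) - 1) / (130/9) = 9*exp(130*t/9)/130 - 9/130.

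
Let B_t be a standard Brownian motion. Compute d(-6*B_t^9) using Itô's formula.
d(-6*B_t^9) = (-216*B_t^7) dt + (-54*B_t^8) dB_t

Itô's formula for f(B_t) gives d f(B_t) = f'(B_t) dB_t + (1/2) f''(B_t) dt. Compute derivatives of f(x) = -6*x^9:
  f'(x)  = -54*x^8
  f''(x) = -432*x^7
Substitute x = B_t and multiply the f'' term by 1/2:
  drift     = (1/2) * (-432*x^7) evaluated at B_t = -216*B_t^7
  diffusion = (-54*x^8) evaluated at B_t = -54*B_t^8
Therefore d(-6*B_t^9) = (-216*B_t^7) dt + (-54*B_t^8) dB_t.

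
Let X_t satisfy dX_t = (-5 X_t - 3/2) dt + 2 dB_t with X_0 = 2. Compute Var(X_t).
Var(X_t) = 2/5 - 2*exp(-10*t)/5

The variance V(t) = Var(X_t) satisfies V'(t) = 2 a V(t) + c^2 with V(0) = 0 (drift coefficient is linear in X, diffusion is constant). With a = -5, c = 2, the solution is
  V(t) = (c^2 / (2 a)) * (exp(2 a t) - 1)
       = (2^2 / (2*(-5))) * (exp((-10) t) - 1)
       = 2/5 - 2*exp(-10*t)/5.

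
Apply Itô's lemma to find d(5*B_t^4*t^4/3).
d(5*B_t^4*t^4/3) = (B_t^2*t^3*(20*B_t^2/3 + 10*t)) dt + (20*B_t^3*t^4/3) dB_t

Itô's formula for f(t, x): d f(t, B_t) = (f_t + (1/2) f_xx) dt + f_x dB_t. Compute partials of f(t, x) = 5*t^4*x^4/3:
  f_t(t,x)  = 20*t^3*x^4/3
  f_x(t,x)  = 20*t^4*x^3/3
  f_xx(t,x) = 20*t^4*x^2
Assemble drift = f_t + (1/2) f_xx = t^3*x^2*(10*t + 20*x^2/3) and diffusion = f_x = 20*t^4*x^3/3. Substituting x = B_t:
  d(5*B_t^4*t^4/3) = (B_t^2*t^3*(20*B_t^2/3 + 10*t)) dt + (20*B_t^3*t^4/3) dB_t.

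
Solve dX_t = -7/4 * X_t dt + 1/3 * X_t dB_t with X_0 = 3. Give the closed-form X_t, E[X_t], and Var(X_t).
X_t = 3 * exp((-65/36) t + (1/3) B_t); E[X_t] = 3*exp(-7*t/4); Var(X_t) = (9*exp(t/9) - 9)*exp(-7*t/2)

For GBM dX = mu X dt + sigma X dB with X_0 = x_0, apply Itô to Y = log X: dY = (mu - sigma^2/2) dt + sigma dB, so Y_t = log(x_0) + (mu - sigma^2/2) t + sigma B_t and hence X_t = x_0 * exp((mu - sigma^2/2) t + sigma B_t).
With mu = -7/4, sigma = 1/3, x_0 = 3, this gives:
  X_t = 3 * exp((-65/36) * t + (1/3) * B_t).
Since sigma*B_t ~ Normal(0, sigma^2 t), E[exp(sigma*B_t)] = exp(sigma^2 t / 2); so E[X_t] = x_0 * exp((mu - sigma^2/2) t) * exp(sigma^2 t / 2) = x_0 * exp(mu t) = 3*exp(-7*t/4).
Var(X_t) = E[X_t^2] - (E[X_t])^2 = x_0^2 * exp(2 mu t) * (exp(sigma^2 t) - 1) = (9*exp(t/9) - 9)*exp(-7*t/2).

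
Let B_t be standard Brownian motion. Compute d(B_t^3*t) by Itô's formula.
d(B_t^3*t) = (B_t*(B_t^2 + 3*t)) dt + (3*B_t^2*t) dB_t

Itô's formula for f(t, x): d f(t, B_t) = (f_t + (1/2) f_xx) dt + f_x dB_t. Compute partials of f(t, x) = t*x^3:
  f_t(t,x)  = x^3
  f_x(t,x)  = 3*t*x^2
  f_xx(t,x) = 6*t*x
Assemble drift = f_t + (1/2) f_xx = x*(3*t + x^2) and diffusion = f_x = 3*t*x^2. Substituting x = B_t:
  d(B_t^3*t) = (B_t*(B_t^2 + 3*t)) dt + (3*B_t^2*t) dB_t.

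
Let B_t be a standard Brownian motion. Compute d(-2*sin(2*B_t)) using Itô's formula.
d(-2*sin(2*B_t)) = (4*sin(2*B_t)) dt + (-4*cos(2*B_t)) dB_t

Itô's formula for f(B_t) gives d f(B_t) = f'(B_t) dB_t + (1/2) f''(B_t) dt. Compute derivatives of f(x) = -2*sin(2*x):
  f'(x)  = -4*cos(2*x)
  f''(x) = 8*sin(2*x)
Substitute x = B_t and multiply the f'' term by 1/2:
  drift     = (1/2) * (8*sin(2*x)) evaluated at B_t = 4*sin(2*B_t)
  diffusion = (-4*cos(2*x)) evaluated at B_t = -4*cos(2*B_t)
Therefore d(-2*sin(2*B_t)) = (4*sin(2*B_t)) dt + (-4*cos(2*B_t)) dB_t.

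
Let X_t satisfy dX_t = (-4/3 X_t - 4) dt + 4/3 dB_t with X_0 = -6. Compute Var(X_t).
Var(X_t) = 2/3 - 2*exp(-8*t/3)/3

The variance V(t) = Var(X_t) satisfies V'(t) = 2 a V(t) + c^2 with V(0) = 0 (drift coefficient is linear in X, diffusion is constant). With a = -4/3, c = 4/3, the solution is
  V(t) = (c^2 / (2 a)) * (exp(2 a t) - 1)
       = ((4/3)^2 / (2*(-4/3))) * (exp((-8/3) t) - 1)
       = 2/3 - 2*exp(-8*t/3)/3.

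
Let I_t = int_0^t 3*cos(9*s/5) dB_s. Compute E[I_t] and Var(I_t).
E[I_t] = 0; Var(I_t) = 9*t/2 + 5*sin(18*t/5)/4

The Itô integral of a deterministic integrand f(s) has mean 0 because each increment f(s) * (B_{s+ds} - B_s) has mean 0. By the Itô isometry:
  Var( int_0^t f(s) dB_s ) = E[ (int_0^t f(s) dB_s)^2 ] = int_0^t f(s)^2 ds.
Here f(s) = 3*cos(9*s/5), so f(s)^2 = 9*cos(9*s/5)^2. Integrate:
  int_0^t (9*cos(9*s/5)^2) ds = 9*t/2 + 5*sin(18*t/5)/4.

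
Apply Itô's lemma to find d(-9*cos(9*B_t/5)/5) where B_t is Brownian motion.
d(-9*cos(9*B_t/5)/5) = (729*cos(9*B_t/5)/250) dt + (81*sin(9*B_t/5)/25) dB_t

Itô's formula for f(B_t) gives d f(B_t) = f'(B_t) dB_t + (1/2) f''(B_t) dt. Compute derivatives of f(x) = -9*cos(9*x/5)/5:
  f'(x)  = 81*sin(9*x/5)/25
  f''(x) = 729*cos(9*x/5)/125
Substitute x = B_t and multiply the f'' term by 1/2:
  drift     = (1/2) * (729*cos(9*x/5)/125) evaluated at B_t = 729*cos(9*B_t/5)/250
  diffusion = (81*sin(9*x/5)/25) evaluated at B_t = 81*sin(9*B_t/5)/25
Therefore d(-9*cos(9*B_t/5)/5) = (729*cos(9*B_t/5)/250) dt + (81*sin(9*B_t/5)/25) dB_t.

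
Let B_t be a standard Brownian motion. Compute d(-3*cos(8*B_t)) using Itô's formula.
d(-3*cos(8*B_t)) = (96*cos(8*B_t)) dt + (24*sin(8*B_t)) dB_t

Itô's formula for f(B_t) gives d f(B_t) = f'(B_t) dB_t + (1/2) f''(B_t) dt. Compute derivatives of f(x) = -3*cos(8*x):
  f'(x)  = 24*sin(8*x)
  f''(x) = 192*cos(8*x)
Substitute x = B_t and multiply the f'' term by 1/2:
  drift     = (1/2) * (192*cos(8*x)) evaluated at B_t = 96*cos(8*B_t)
  diffusion = (24*sin(8*x)) evaluated at B_t = 24*sin(8*B_t)
Therefore d(-3*cos(8*B_t)) = (96*cos(8*B_t)) dt + (24*sin(8*B_t)) dB_t.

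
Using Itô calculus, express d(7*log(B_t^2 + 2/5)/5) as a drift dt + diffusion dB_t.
d(7*log(B_t^2 + 2/5)/5) = (7*(2 - 5*B_t^2)/(5*B_t^2 + 2)^2) dt + (14*B_t/(5*B_t^2 + 2)) dB_t

Itô's formula for f(B_t) gives d f(B_t) = f'(B_t) dB_t + (1/2) f''(B_t) dt. Compute derivatives of f(x) = 7*log(x^2 + 2/5)/5:
  f'(x)  = 14*x/(5*x^2 + 2)
  f''(x) = 14*(2 - 5*x^2)/(5*x^2 + 2)^2
Substitute x = B_t and multiply the f'' term by 1/2:
  drift     = (1/2) * (14*(2 - 5*x^2)/(5*x^2 + 2)^2) evaluated at B_t = 7*(2 - 5*B_t^2)/(5*B_t^2 + 2)^2
  diffusion = (14*x/(5*x^2 + 2)) evaluated at B_t = 14*B_t/(5*B_t^2 + 2)
Therefore d(7*log(B_t^2 + 2/5)/5) = (7*(2 - 5*B_t^2)/(5*B_t^2 + 2)^2) dt + (14*B_t/(5*B_t^2 + 2)) dB_t.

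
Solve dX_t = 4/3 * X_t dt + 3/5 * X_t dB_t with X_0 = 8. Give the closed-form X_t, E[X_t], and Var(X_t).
X_t = 8 * exp((173/150) t + (3/5) B_t); E[X_t] = 8*exp(4*t/3); Var(X_t) = 64*(exp(9*t/25) - 1)*exp(8*t/3)

For GBM dX = mu X dt + sigma X dB with X_0 = x_0, apply Itô to Y = log X: dY = (mu - sigma^2/2) dt + sigma dB, so Y_t = log(x_0) + (mu - sigma^2/2) t + sigma B_t and hence X_t = x_0 * exp((mu - sigma^2/2) t + sigma B_t).
With mu = 4/3, sigma = 3/5, x_0 = 8, this gives:
  X_t = 8 * exp((173/150) * t + (3/5) * B_t).
Since sigma*B_t ~ Normal(0, sigma^2 t), E[exp(sigma*B_t)] = exp(sigma^2 t / 2); so E[X_t] = x_0 * exp((mu - sigma^2/2) t) * exp(sigma^2 t / 2) = x_0 * exp(mu t) = 8*exp(4*t/3).
Var(X_t) = E[X_t^2] - (E[X_t])^2 = x_0^2 * exp(2 mu t) * (exp(sigma^2 t) - 1) = 64*(exp(9*t/25) - 1)*exp(8*t/3).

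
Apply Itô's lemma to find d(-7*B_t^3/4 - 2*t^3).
d(-7*B_t^3/4 - 2*t^3) = (-21*B_t/4 - 6*t^2) dt + (-21*B_t^2/4) dB_t

Itô's formula for f(t, x): d f(t, B_t) = (f_t + (1/2) f_xx) dt + f_x dB_t. Compute partials of f(t, x) = -2*t^3 - 7*x^3/4:
  f_t(t,x)  = -6*t^2
  f_x(t,x)  = -21*x^2/4
  f_xx(t,x) = -21*x/2
Assemble drift = f_t + (1/2) f_xx = -6*t^2 - 21*x/4 and diffusion = f_x = -21*x^2/4. Substituting x = B_t:
  d(-7*B_t^3/4 - 2*t^3) = (-21*B_t/4 - 6*t^2) dt + (-21*B_t^2/4) dB_t.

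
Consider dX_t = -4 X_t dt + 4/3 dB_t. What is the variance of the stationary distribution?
lim Var(X_t) = 2/9

The OU SDE dX = -theta X dt + sigma dB admits the integrating factor exp(theta t): d(exp(theta t) X_t) = sigma exp(theta t) dB_t. Integrating from 0 to t gives X_t = x_0 * exp(-theta t) + sigma * int_0^t exp(-theta (t-s)) dB_s for any initial x_0. The Itô integral has variance (by the Itô isometry) sigma^2 * int_0^t exp(-2 theta (t - s)) ds = sigma^2 * (1 - exp(-2 theta t)) / (2 theta), independent of x_0.
With theta = 4, sigma = 4/3:
  Var(X_t) = (4/3)^2 * (1 - exp(-2*4 t)) / (2 * 4) = 2/9 - 2*exp(-8*t)/9.
As t -> infinity, exp(-2*4 t) -> 0, so the stationary variance is sigma^2 / (2 theta) = 2/9.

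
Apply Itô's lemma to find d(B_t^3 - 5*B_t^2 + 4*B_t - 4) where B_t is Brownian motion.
d(B_t^3 - 5*B_t^2 + 4*B_t - 4) = (3*B_t - 5) dt + (3*B_t^2 - 10*B_t + 4) dB_t

Itô's formula for f(B_t) gives d f(B_t) = f'(B_t) dB_t + (1/2) f''(B_t) dt. Compute derivatives of f(x) = x^3 - 5*x^2 + 4*x - 4:
  f'(x)  = 3*x^2 - 10*x + 4
  f''(x) = 6*x - 10
Substitute x = B_t and multiply the f'' term by 1/2:
  drift     = (1/2) * (6*x - 10) evaluated at B_t = 3*B_t - 5
  diffusion = (3*x^2 - 10*x + 4) evaluated at B_t = 3*B_t^2 - 10*B_t + 4
Therefore d(B_t^3 - 5*B_t^2 + 4*B_t - 4) = (3*B_t - 5) dt + (3*B_t^2 - 10*B_t + 4) dB_t.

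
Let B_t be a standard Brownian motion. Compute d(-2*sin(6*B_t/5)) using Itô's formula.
d(-2*sin(6*B_t/5)) = (36*sin(6*B_t/5)/25) dt + (-12*cos(6*B_t/5)/5) dB_t

Itô's formula for f(B_t) gives d f(B_t) = f'(B_t) dB_t + (1/2) f''(B_t) dt. Compute derivatives of f(x) = -2*sin(6*x/5):
  f'(x)  = -12*cos(6*x/5)/5
  f''(x) = 72*sin(6*x/5)/25
Substitute x = B_t and multiply the f'' term by 1/2:
  drift     = (1/2) * (72*sin(6*x/5)/25) evaluated at B_t = 36*sin(6*B_t/5)/25
  diffusion = (-12*cos(6*x/5)/5) evaluated at B_t = -12*cos(6*B_t/5)/5
Therefore d(-2*sin(6*B_t/5)) = (36*sin(6*B_t/5)/25) dt + (-12*cos(6*B_t/5)/5) dB_t.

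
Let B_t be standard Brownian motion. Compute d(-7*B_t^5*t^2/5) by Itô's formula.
d(-7*B_t^5*t^2/5) = (14*B_t^3*t*(-B_t^2 - 5*t)/5) dt + (-7*B_t^4*t^2) dB_t

Itô's formula for f(t, x): d f(t, B_t) = (f_t + (1/2) f_xx) dt + f_x dB_t. Compute partials of f(t, x) = -7*t^2*x^5/5:
  f_t(t,x)  = -14*t*x^5/5
  f_x(t,x)  = -7*t^2*x^4
  f_xx(t,x) = -28*t^2*x^3
Assemble drift = f_t + (1/2) f_xx = 14*t*x^3*(-5*t - x^2)/5 and diffusion = f_x = -7*t^2*x^4. Substituting x = B_t:
  d(-7*B_t^5*t^2/5) = (14*B_t^3*t*(-B_t^2 - 5*t)/5) dt + (-7*B_t^4*t^2) dB_t.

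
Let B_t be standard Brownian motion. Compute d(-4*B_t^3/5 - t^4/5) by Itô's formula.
d(-4*B_t^3/5 - t^4/5) = (-12*B_t/5 - 4*t^3/5) dt + (-12*B_t^2/5) dB_t

Itô's formula for f(t, x): d f(t, B_t) = (f_t + (1/2) f_xx) dt + f_x dB_t. Compute partials of f(t, x) = -t^4/5 - 4*x^3/5:
  f_t(t,x)  = -4*t^3/5
  f_x(t,x)  = -12*x^2/5
  f_xx(t,x) = -24*x/5
Assemble drift = f_t + (1/2) f_xx = -4*t^3/5 - 12*x/5 and diffusion = f_x = -12*x^2/5. Substituting x = B_t:
  d(-4*B_t^3/5 - t^4/5) = (-12*B_t/5 - 4*t^3/5) dt + (-12*B_t^2/5) dB_t.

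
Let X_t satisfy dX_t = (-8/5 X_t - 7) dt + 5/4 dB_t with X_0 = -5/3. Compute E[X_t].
E[X_t] = -35/8 + 65*exp(-8*t/5)/24

Taking expectations and using E[dB_t] = 0, the mean m(t) = E[X_t] satisfies the ODE m'(t) = a m(t) + b with m(0) = x_0. With a = -8/5, b = -7, x_0 = -5/3, the solution is
  m(t) = x_0 * exp(a t) + (b/a) * (exp(a t) - 1)
       = (-5/3) * exp((-8/5) t) + ((-7)/(-8/5)) * (exp((-8/5) t) - 1)
       = -35/8 + 65*exp(-8*t/5)/24.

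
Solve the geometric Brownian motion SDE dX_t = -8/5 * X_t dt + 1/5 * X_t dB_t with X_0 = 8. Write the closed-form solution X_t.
X_t = 8 * exp((-81/50) * t + (1/5) * B_t)

For GBM dX = mu X dt + sigma X dB with X_0 = x_0, apply Itô to Y = log X: dY = (mu - sigma^2/2) dt + sigma dB, so Y_t = log(x_0) + (mu - sigma^2/2) t + sigma B_t and hence X_t = x_0 * exp((mu - sigma^2/2) t + sigma B_t).
With mu = -8/5, sigma = 1/5, x_0 = 8, this gives:
  X_t = 8 * exp((-81/50) * t + (1/5) * B_t).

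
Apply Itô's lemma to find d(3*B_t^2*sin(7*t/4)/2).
d(3*B_t^2*sin(7*t/4)/2) = (21*B_t^2*cos(7*t/4)/8 + 3*sin(7*t/4)/2) dt + (3*B_t*sin(7*t/4)) dB_t

Itô's formula for f(t, x): d f(t, B_t) = (f_t + (1/2) f_xx) dt + f_x dB_t. Compute partials of f(t, x) = 3*x^2*sin(7*t/4)/2:
  f_t(t,x)  = 21*x^2*cos(7*t/4)/8
  f_x(t,x)  = 3*x*sin(7*t/4)
  f_xx(t,x) = 3*sin(7*t/4)
Assemble drift = f_t + (1/2) f_xx = 21*x^2*cos(7*t/4)/8 + 3*sin(7*t/4)/2 and diffusion = f_x = 3*x*sin(7*t/4). Substituting x = B_t:
  d(3*B_t^2*sin(7*t/4)/2) = (21*B_t^2*cos(7*t/4)/8 + 3*sin(7*t/4)/2) dt + (3*B_t*sin(7*t/4)) dB_t.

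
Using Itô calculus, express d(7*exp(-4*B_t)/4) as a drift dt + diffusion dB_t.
d(7*exp(-4*B_t)/4) = (14*exp(-4*B_t)) dt + (-7*exp(-4*B_t)) dB_t

Itô's formula for f(B_t) gives d f(B_t) = f'(B_t) dB_t + (1/2) f''(B_t) dt. Compute derivatives of f(x) = 7*exp(-4*x)/4:
  f'(x)  = -7*exp(-4*x)
  f''(x) = 28*exp(-4*x)
Substitute x = B_t and multiply the f'' term by 1/2:
  drift     = (1/2) * (28*exp(-4*x)) evaluated at B_t = 14*exp(-4*B_t)
  diffusion = (-7*exp(-4*x)) evaluated at B_t = -7*exp(-4*B_t)
Therefore d(7*exp(-4*B_t)/4) = (14*exp(-4*B_t)) dt + (-7*exp(-4*B_t)) dB_t.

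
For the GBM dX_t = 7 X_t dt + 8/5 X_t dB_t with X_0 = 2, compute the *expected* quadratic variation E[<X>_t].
E[<X>_t] = 128*exp(414*t/25)/207 - 128/207

<X>_t = int_0^t ((8/5) * X_s)^2 ds. Taking expectation inside the integral: E[<X>_t] = (8/5)^2 * int_0^t E[X_s^2] ds. For GBM, E[X_s^2] = x_0^2 * exp((2 mu + sigma^2) s). Integrating:
  E[<X>_t] = (8/5)^2 * 2^2 * (exp((2*7 + (8/5)^2) t) - 1) / (2*7 + (8/5)^2)
           = (8/5)^2 * 2^2 * (exp((414/25) t) - 1) / (414/25) = 128*exp(414*t/25)/207 - 128/207.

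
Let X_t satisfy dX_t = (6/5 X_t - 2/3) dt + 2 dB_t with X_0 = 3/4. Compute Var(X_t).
Var(X_t) = 5*exp(12*t/5)/3 - 5/3

The variance V(t) = Var(X_t) satisfies V'(t) = 2 a V(t) + c^2 with V(0) = 0 (drift coefficient is linear in X, diffusion is constant). With a = 6/5, c = 2, the solution is
  V(t) = (c^2 / (2 a)) * (exp(2 a t) - 1)
       = (2^2 / (2*(6/5))) * (exp((12/5) t) - 1)
       = 5*exp(12*t/5)/3 - 5/3.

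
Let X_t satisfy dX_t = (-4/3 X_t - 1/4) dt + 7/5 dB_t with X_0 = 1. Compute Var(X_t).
Var(X_t) = 147/200 - 147*exp(-8*t/3)/200

The variance V(t) = Var(X_t) satisfies V'(t) = 2 a V(t) + c^2 with V(0) = 0 (drift coefficient is linear in X, diffusion is constant). With a = -4/3, c = 7/5, the solution is
  V(t) = (c^2 / (2 a)) * (exp(2 a t) - 1)
       = ((7/5)^2 / (2*(-4/3))) * (exp((-8/3) t) - 1)
       = 147/200 - 147*exp(-8*t/3)/200.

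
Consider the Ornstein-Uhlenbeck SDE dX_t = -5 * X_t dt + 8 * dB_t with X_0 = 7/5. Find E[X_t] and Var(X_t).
E[X_t] = 7*exp(-5*t)/5; Var(X_t) = 32/5 - 32*exp(-10*t)/5

The OU SDE dX = -theta X dt + sigma dB admits the integrating factor exp(theta t): d(exp(theta t) X_t) = sigma exp(theta t) dB_t. Integrating from 0 to t:
  X_t = x_0 * exp(-theta t) + sigma * int_0^t exp(-theta (t-s)) dB_s.
The Itô integral has mean 0 and (by the Itô isometry) variance sigma^2 * int_0^t exp(-2 theta (t - s)) ds = sigma^2 * (1 - exp(-2 theta t)) / (2 theta).
With theta = 5, sigma = 8, x_0 = 7/5:
  E[X_t] = 7/5 * exp(-5 t) = 7*exp(-5*t)/5
  Var(X_t) = (8)^2 * (1 - exp(-2*5 t)) / (2 * 5) = 32/5 - 32*exp(-10*t)/5.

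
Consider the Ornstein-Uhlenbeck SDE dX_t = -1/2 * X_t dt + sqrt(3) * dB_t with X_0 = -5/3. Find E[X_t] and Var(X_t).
E[X_t] = -5*exp(-t/2)/3; Var(X_t) = 3 - 3*exp(-t)

The OU SDE dX = -theta X dt + sigma dB admits the integrating factor exp(theta t): d(exp(theta t) X_t) = sigma exp(theta t) dB_t. Integrating from 0 to t:
  X_t = x_0 * exp(-theta t) + sigma * int_0^t exp(-theta (t-s)) dB_s.
The Itô integral has mean 0 and (by the Itô isometry) variance sigma^2 * int_0^t exp(-2 theta (t - s)) ds = sigma^2 * (1 - exp(-2 theta t)) / (2 theta).
With theta = 1/2, sigma = sqrt(3), x_0 = -5/3:
  E[X_t] = -5/3 * exp(-1/2 t) = -5*exp(-t/2)/3
  Var(X_t) = (sqrt(3))^2 * (1 - exp(-2*1/2 t)) / (2 * 1/2) = 3 - 3*exp(-t).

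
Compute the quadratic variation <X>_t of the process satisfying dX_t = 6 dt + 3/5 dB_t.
<X>_t = 9*t/25

For an Itô process dX_t = a(t) dt + b(t) dB_t, the quadratic variation is <X>_t = int_0^t b(s)^2 ds (the drift term does not contribute). Here b(s) = 3/5, so
  b(s)^2 = 9/25.
Integrating from 0 to t:
  <X>_t = int_0^t (9/25) ds = 9*t/25.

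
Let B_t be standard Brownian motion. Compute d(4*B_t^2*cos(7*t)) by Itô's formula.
d(4*B_t^2*cos(7*t)) = (-28*B_t^2*sin(7*t) + 4*cos(7*t)) dt + (8*B_t*cos(7*t)) dB_t

Itô's formula for f(t, x): d f(t, B_t) = (f_t + (1/2) f_xx) dt + f_x dB_t. Compute partials of f(t, x) = 4*x^2*cos(7*t):
  f_t(t,x)  = -28*x^2*sin(7*t)
  f_x(t,x)  = 8*x*cos(7*t)
  f_xx(t,x) = 8*cos(7*t)
Assemble drift = f_t + (1/2) f_xx = -28*x^2*sin(7*t) + 4*cos(7*t) and diffusion = f_x = 8*x*cos(7*t). Substituting x = B_t:
  d(4*B_t^2*cos(7*t)) = (-28*B_t^2*sin(7*t) + 4*cos(7*t)) dt + (8*B_t*cos(7*t)) dB_t.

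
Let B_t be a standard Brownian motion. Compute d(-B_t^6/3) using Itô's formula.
d(-B_t^6/3) = (-5*B_t^4) dt + (-2*B_t^5) dB_t

Itô's formula for f(B_t) gives d f(B_t) = f'(B_t) dB_t + (1/2) f''(B_t) dt. Compute derivatives of f(x) = -x^6/3:
  f'(x)  = -2*x^5
  f''(x) = -10*x^4
Substitute x = B_t and multiply the f'' term by 1/2:
  drift     = (1/2) * (-10*x^4) evaluated at B_t = -5*B_t^4
  diffusion = (-2*x^5) evaluated at B_t = -2*B_t^5
Therefore d(-B_t^6/3) = (-5*B_t^4) dt + (-2*B_t^5) dB_t.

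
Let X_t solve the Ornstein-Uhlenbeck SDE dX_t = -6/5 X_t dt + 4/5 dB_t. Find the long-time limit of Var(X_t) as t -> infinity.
lim Var(X_t) = 4/15

The OU SDE dX = -theta X dt + sigma dB admits the integrating factor exp(theta t): d(exp(theta t) X_t) = sigma exp(theta t) dB_t. Integrating from 0 to t gives X_t = x_0 * exp(-theta t) + sigma * int_0^t exp(-theta (t-s)) dB_s for any initial x_0. The Itô integral has variance (by the Itô isometry) sigma^2 * int_0^t exp(-2 theta (t - s)) ds = sigma^2 * (1 - exp(-2 theta t)) / (2 theta), independent of x_0.
With theta = 6/5, sigma = 4/5:
  Var(X_t) = (4/5)^2 * (1 - exp(-2*6/5 t)) / (2 * 6/5) = 4/15 - 4*exp(-12*t/5)/15.
As t -> infinity, exp(-2*6/5 t) -> 0, so the stationary variance is sigma^2 / (2 theta) = 4/15.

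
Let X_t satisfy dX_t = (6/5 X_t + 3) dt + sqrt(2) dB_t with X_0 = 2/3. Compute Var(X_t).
Var(X_t) = 5*exp(12*t/5)/6 - 5/6

The variance V(t) = Var(X_t) satisfies V'(t) = 2 a V(t) + c^2 with V(0) = 0 (drift coefficient is linear in X, diffusion is constant). With a = 6/5, c = sqrt(2), the solution is
  V(t) = (c^2 / (2 a)) * (exp(2 a t) - 1)
       = (sqrt(2)^2 / (2*(6/5))) * (exp((12/5) t) - 1)
       = 5*exp(12*t/5)/6 - 5/6.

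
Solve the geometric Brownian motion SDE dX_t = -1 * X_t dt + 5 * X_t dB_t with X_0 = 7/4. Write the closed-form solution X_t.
X_t = 7/4 * exp((-27/2) * t + (5) * B_t)

For GBM dX = mu X dt + sigma X dB with X_0 = x_0, apply Itô to Y = log X: dY = (mu - sigma^2/2) dt + sigma dB, so Y_t = log(x_0) + (mu - sigma^2/2) t + sigma B_t and hence X_t = x_0 * exp((mu - sigma^2/2) t + sigma B_t).
With mu = -1, sigma = 5, x_0 = 7/4, this gives:
  X_t = 7/4 * exp((-27/2) * t + (5) * B_t).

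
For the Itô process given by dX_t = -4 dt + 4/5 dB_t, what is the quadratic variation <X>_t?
<X>_t = 16*t/25

For an Itô process dX_t = a(t) dt + b(t) dB_t, the quadratic variation is <X>_t = int_0^t b(s)^2 ds (the drift term does not contribute). Here b(s) = 4/5, so
  b(s)^2 = 16/25.
Integrating from 0 to t:
  <X>_t = int_0^t (16/25) ds = 16*t/25.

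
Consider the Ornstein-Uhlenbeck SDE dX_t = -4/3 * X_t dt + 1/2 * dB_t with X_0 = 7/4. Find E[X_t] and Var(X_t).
E[X_t] = 7*exp(-4*t/3)/4; Var(X_t) = 3/32 - 3*exp(-8*t/3)/32

The OU SDE dX = -theta X dt + sigma dB admits the integrating factor exp(theta t): d(exp(theta t) X_t) = sigma exp(theta t) dB_t. Integrating from 0 to t:
  X_t = x_0 * exp(-theta t) + sigma * int_0^t exp(-theta (t-s)) dB_s.
The Itô integral has mean 0 and (by the Itô isometry) variance sigma^2 * int_0^t exp(-2 theta (t - s)) ds = sigma^2 * (1 - exp(-2 theta t)) / (2 theta).
With theta = 4/3, sigma = 1/2, x_0 = 7/4:
  E[X_t] = 7/4 * exp(-4/3 t) = 7*exp(-4*t/3)/4
  Var(X_t) = (1/2)^2 * (1 - exp(-2*4/3 t)) / (2 * 4/3) = 3/32 - 3*exp(-8*t/3)/32.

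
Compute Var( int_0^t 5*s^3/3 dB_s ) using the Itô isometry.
Var = 25*t^7/63

The Itô integral of a deterministic integrand f(s) has mean 0 because each increment f(s) * (B_{s+ds} - B_s) has mean 0. By the Itô isometry:
  Var( int_0^t f(s) dB_s ) = E[ (int_0^t f(s) dB_s)^2 ] = int_0^t f(s)^2 ds.
Here f(s) = 5*s^3/3, so f(s)^2 = 25*s^6/9. Integrate:
  int_0^t (25*s^6/9) ds = 25*t^7/63.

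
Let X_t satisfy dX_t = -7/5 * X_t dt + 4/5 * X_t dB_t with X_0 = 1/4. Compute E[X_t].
E[X_t] = exp(-7*t/5)/4

For GBM dX = mu X dt + sigma X dB with X_0 = x_0, apply Itô to Y = log X: dY = (mu - sigma^2/2) dt + sigma dB, so Y_t = log(x_0) + (mu - sigma^2/2) t + sigma B_t and hence X_t = x_0 * exp((mu - sigma^2/2) t + sigma B_t).
With mu = -7/5, sigma = 4/5, x_0 = 1/4, this gives:
  X_t = 1/4 * exp((-43/25) * t + (4/5) * B_t).
Since sigma*B_t ~ Normal(0, sigma^2 t), E[exp(sigma*B_t)] = exp(sigma^2 t / 2); so E[X_t] = x_0 * exp((mu - sigma^2/2) t) * exp(sigma^2 t / 2) = x_0 * exp(mu t) = exp(-7*t/5)/4.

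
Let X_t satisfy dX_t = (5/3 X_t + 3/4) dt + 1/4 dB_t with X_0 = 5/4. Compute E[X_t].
E[X_t] = 17*exp(5*t/3)/10 - 9/20

Taking expectations and using E[dB_t] = 0, the mean m(t) = E[X_t] satisfies the ODE m'(t) = a m(t) + b with m(0) = x_0. With a = 5/3, b = 3/4, x_0 = 5/4, the solution is
  m(t) = x_0 * exp(a t) + (b/a) * (exp(a t) - 1)
       = (5/4) * exp((5/3) t) + ((3/4)/(5/3)) * (exp((5/3) t) - 1)
       = 17*exp(5*t/3)/10 - 9/20.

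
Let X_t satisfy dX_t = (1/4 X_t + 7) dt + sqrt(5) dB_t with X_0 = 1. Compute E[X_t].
E[X_t] = 29*exp(t/4) - 28

Taking expectations and using E[dB_t] = 0, the mean m(t) = E[X_t] satisfies the ODE m'(t) = a m(t) + b with m(0) = x_0. With a = 1/4, b = 7, x_0 = 1, the solution is
  m(t) = x_0 * exp(a t) + (b/a) * (exp(a t) - 1)
       = 1 * exp((1/4) t) + (7/(1/4)) * (exp((1/4) t) - 1)
       = 29*exp(t/4) - 28.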